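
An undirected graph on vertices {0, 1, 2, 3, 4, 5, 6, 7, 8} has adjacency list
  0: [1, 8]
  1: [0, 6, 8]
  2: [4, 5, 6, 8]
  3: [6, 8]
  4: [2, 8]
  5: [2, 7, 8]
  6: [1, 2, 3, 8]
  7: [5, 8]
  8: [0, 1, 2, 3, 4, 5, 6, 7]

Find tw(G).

2

A width-2 tree decomposition is:
Bags: B1 = {2, 6, 8}  B2 = {1, 6, 8}  B3 = {2, 5, 8}  B4 = {0, 1, 8}  B5 = {3, 6, 8}  B6 = {5, 7, 8}  B7 = {2, 4, 8}
Tree: B1–B2, B1–B3, B2–B4, B1–B5, B3–B6, B1–B7
The largest bag has 3 vertices, giving width 2; this decomposition certifies tw(G) ≤ 2. For the lower bound, the 3 vertices {0, 1, 8} are pairwise adjacent, and any tree decomposition puts a clique entirely inside one bag — forcing width ≥ 2. The upper and lower bounds meet at 2, so that is the treewidth.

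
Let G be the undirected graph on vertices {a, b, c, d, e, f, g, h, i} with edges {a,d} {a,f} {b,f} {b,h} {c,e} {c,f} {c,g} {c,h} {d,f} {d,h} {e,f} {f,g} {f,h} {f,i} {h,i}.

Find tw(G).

A width-2 tree decomposition is:
Bags: B1 = {d, f, h}  B2 = {f, h, i}  B3 = {c, f, h}  B4 = {c, f, g}  B5 = {a, d, f}  B6 = {b, f, h}  B7 = {c, e, f}
Tree: B1–B2, B2–B3, B3–B4, B1–B5, B3–B6, B3–B7
Each bag holds 3 vertices, so the decomposition has width 2, which upper-bounds the treewidth. For the lower bound, the 3 vertices {c, f, g} are pairwise adjacent, and any tree decomposition puts a clique entirely inside one bag — forcing width ≥ 2. Hence tw(G) = 2 exactly.

2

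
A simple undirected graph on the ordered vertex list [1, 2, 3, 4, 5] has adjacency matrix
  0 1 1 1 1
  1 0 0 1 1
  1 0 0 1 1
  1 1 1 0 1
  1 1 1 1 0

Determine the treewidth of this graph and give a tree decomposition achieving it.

The largest bag has 4 vertices, giving width 3; this decomposition certifies tw(G) ≤ 3. For the lower bound, the 4 vertices {1, 2, 4, 5} are pairwise adjacent, and any tree decomposition puts a clique entirely inside one bag — forcing width ≥ 3. Hence tw(G) = 3 exactly.

Treewidth 3.
Bags: B1 = {1, 2, 4, 5}  B2 = {1, 3, 4, 5}
Tree: B1–B2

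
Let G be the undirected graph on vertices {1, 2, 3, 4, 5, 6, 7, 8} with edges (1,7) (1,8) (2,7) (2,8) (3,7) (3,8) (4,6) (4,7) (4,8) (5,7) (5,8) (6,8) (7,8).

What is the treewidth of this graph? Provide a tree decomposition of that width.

Treewidth 2.
Bags: B1 = {4, 7, 8}  B2 = {2, 7, 8}  B3 = {1, 7, 8}  B4 = {3, 7, 8}  B5 = {5, 7, 8}  B6 = {4, 6, 8}
Tree: B1–B2, B1–B3, B1–B4, B4–B5, B1–B6

Every bag has size at most 3, so the width is 3 − 1 = 2 and tw(G) ≤ 2. For the lower bound, the 3 vertices {4, 6, 8} are pairwise adjacent, and any tree decomposition puts a clique entirely inside one bag — forcing width ≥ 2. Combining the bounds, tw(G) = 2.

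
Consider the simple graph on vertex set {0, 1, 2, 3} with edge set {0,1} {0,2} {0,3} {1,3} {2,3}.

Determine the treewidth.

2

A width-2 tree decomposition is:
Bags: B1 = {0, 2, 3}  B2 = {0, 1, 3}
Tree: B1–B2
Every bag has size at most 3, so the width is 3 − 1 = 2 and tw(G) ≤ 2. On the other hand G contains the 3-clique {0, 1, 3}. A clique must lie in a single bag of any decomposition, so no decomposition can have width below 2. Combining the bounds, tw(G) = 2.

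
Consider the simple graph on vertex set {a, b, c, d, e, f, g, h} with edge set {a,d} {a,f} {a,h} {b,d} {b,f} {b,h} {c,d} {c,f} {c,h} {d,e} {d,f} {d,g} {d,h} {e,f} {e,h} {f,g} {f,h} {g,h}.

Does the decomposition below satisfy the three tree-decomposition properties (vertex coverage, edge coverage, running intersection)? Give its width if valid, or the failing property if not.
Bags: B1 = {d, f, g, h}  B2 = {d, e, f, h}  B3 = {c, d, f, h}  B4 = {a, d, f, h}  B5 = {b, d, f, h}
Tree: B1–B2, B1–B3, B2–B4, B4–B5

Vertex coverage: the bags together contain {a, b, c, d, e, f, g, h}, the full vertex set. Edge coverage: each edge of G has both endpoints in at least one bag. Running intersection: for every vertex, the bags containing it form a connected subtree. All three properties hold, so this is a valid tree decomposition of width max|bag| − 1 = 3, and hence tw(G) ≤ 3.

Yes; width 3.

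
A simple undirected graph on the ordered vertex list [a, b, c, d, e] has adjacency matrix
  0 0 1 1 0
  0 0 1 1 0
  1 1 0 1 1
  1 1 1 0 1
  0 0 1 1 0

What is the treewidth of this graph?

A width-2 tree decomposition is:
Bags: B1 = {b, c, d}  B2 = {c, d, e}  B3 = {a, c, d}
Tree: B1–B2, B1–B3
The largest bag has 3 vertices, giving width 2; this decomposition certifies tw(G) ≤ 2. On the other hand G contains the 3-clique {c, d, e}. A clique must lie in a single bag of any decomposition, so no decomposition can have width below 2. Combining the bounds, tw(G) = 2.

2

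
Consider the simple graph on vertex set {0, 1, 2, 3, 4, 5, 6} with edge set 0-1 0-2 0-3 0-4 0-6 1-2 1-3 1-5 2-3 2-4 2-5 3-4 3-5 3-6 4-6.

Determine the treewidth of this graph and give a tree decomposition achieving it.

Treewidth 3.
One such decomposition:
Bags: B1 = {0, 2, 3, 4}  B2 = {0, 3, 4, 6}  B3 = {0, 1, 2, 3}  B4 = {1, 2, 3, 5}
Tree: B1–B2, B1–B3, B3–B4

Each bag holds 4 vertices, so the decomposition has width 3, which upper-bounds the treewidth. On the other hand G contains the 4-clique {0, 1, 2, 3}. A clique must lie in a single bag of any decomposition, so no decomposition can have width below 3. Therefore the treewidth is 3.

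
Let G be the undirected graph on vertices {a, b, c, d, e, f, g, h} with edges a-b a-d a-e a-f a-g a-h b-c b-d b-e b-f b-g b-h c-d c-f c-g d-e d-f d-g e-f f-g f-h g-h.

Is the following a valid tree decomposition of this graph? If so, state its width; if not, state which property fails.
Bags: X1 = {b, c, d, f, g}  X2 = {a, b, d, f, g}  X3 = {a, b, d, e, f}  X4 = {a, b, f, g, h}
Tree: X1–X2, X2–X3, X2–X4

Yes; width 4.

Every vertex of G appears in some bag (union = {a, b, c, d, e, f, g, h}); every edge is covered by a bag; and for each vertex v the set of bags containing v is connected in the bag tree. The decomposition is therefore valid. The largest bag has 5 vertices, so the width is 4.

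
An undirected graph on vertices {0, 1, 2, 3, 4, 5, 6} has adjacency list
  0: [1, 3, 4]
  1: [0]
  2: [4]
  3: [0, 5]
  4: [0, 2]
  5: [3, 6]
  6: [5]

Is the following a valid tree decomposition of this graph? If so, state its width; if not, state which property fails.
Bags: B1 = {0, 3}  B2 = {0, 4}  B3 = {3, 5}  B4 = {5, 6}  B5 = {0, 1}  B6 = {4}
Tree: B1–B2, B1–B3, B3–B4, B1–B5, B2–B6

No — vertex 2 appears in no bag.

A tree decomposition must satisfy three properties: every vertex lies in some bag; for every edge, both endpoints lie together in some bag; and for every vertex, the bags containing it form a connected subtree. Here vertex 2 appears in no bag, so the decomposition is invalid.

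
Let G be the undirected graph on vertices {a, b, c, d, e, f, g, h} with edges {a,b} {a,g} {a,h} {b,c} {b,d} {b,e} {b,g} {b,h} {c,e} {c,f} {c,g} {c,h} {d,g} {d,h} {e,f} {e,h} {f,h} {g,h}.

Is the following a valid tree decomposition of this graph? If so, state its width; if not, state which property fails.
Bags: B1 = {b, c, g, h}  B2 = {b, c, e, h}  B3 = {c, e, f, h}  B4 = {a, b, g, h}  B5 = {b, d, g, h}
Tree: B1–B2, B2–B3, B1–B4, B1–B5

Yes; width 3.

Checking the three conditions: (i) the bags cover all of {a, b, c, d, e, f, g, h}; (ii) for each edge, some bag contains both endpoints; (iii) the bags containing any fixed vertex form a subtree. All hold, so the decomposition is valid with width 4 − 1 = 3.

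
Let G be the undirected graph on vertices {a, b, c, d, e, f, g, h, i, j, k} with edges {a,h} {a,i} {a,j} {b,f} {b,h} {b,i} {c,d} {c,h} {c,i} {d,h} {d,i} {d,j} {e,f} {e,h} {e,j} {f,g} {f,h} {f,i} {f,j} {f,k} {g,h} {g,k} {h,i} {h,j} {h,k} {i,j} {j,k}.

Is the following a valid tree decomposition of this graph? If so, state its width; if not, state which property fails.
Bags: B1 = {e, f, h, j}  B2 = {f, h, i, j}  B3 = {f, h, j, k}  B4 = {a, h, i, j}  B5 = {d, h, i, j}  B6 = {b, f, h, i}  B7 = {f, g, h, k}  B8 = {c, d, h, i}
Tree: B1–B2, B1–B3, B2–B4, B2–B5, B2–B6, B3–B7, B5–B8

Vertex coverage: the bags together contain {a, b, c, d, e, f, g, h, i, j, k}, the full vertex set. Edge coverage: each edge of G has both endpoints in at least one bag. Running intersection: for every vertex, the bags containing it form a connected subtree. All three properties hold, so this is a valid tree decomposition of width max|bag| − 1 = 3, and hence tw(G) ≤ 3.

Yes; width 3.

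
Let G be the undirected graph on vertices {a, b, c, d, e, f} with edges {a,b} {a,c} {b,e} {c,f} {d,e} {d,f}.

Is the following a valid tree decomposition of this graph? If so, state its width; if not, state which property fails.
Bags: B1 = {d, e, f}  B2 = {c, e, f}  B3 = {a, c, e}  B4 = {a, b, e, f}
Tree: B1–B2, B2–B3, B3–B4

No — bags containing vertex f are not connected in the tree.

A tree decomposition must satisfy three properties: every vertex lies in some bag; for every edge, both endpoints lie together in some bag; and for every vertex, the bags containing it form a connected subtree. Here bags containing vertex f are not connected in the tree, so the decomposition is invalid.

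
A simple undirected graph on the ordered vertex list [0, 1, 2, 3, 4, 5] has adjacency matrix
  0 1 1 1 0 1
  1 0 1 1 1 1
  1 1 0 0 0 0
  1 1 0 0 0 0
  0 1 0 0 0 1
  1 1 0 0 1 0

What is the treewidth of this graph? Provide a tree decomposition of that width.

Treewidth 2.
Bags: B1 = {1, 4, 5}  B2 = {0, 1, 5}  B3 = {0, 1, 3}  B4 = {0, 1, 2}
Tree: B1–B2, B2–B3, B3–B4

Every bag has size at most 3, so the width is 3 − 1 = 2 and tw(G) ≤ 2. On the other hand G contains the 3-clique {0, 1, 2}. A clique must lie in a single bag of any decomposition, so no decomposition can have width below 2. Hence tw(G) = 2 exactly.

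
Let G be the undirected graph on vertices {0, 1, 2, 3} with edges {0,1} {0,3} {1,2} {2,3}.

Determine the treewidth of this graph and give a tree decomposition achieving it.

Treewidth 2.
One such decomposition:
Bags: B1 = {0, 2, 3}  B2 = {0, 1, 2}
Tree: B1–B2

The largest bag has 3 vertices, giving width 2; this decomposition certifies tw(G) ≤ 2. The edges 0–3–2–1–0 form a cycle, so G is not a tree and its treewidth is at least 2. Combining the bounds, tw(G) = 2.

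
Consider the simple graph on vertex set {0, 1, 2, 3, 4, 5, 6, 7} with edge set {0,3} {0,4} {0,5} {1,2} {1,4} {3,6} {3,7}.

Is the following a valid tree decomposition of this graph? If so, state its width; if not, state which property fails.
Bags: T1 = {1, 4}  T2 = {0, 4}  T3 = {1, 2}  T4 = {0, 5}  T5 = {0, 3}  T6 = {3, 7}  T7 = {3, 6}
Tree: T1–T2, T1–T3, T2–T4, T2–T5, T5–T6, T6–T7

Yes; width 1.

Vertex coverage: the bags together contain {0, 1, 2, 3, 4, 5, 6, 7}, the full vertex set. Edge coverage: each edge of G has both endpoints in at least one bag. Running intersection: for every vertex, the bags containing it form a connected subtree. All three properties hold, so this is a valid tree decomposition of width max|bag| − 1 = 1, and hence tw(G) ≤ 1.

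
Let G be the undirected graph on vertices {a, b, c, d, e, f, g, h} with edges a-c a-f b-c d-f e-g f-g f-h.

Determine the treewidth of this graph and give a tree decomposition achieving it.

Each bag holds 2 vertices, so the decomposition has width 1, which upper-bounds the treewidth. Any graph with an edge has treewidth ≥ 1, and G has the edge a–f. Combining the bounds, tw(G) = 1.

Treewidth 1.
One optimal decomposition is:
Bags: B1 = {a, f}  B2 = {f, g}  B3 = {f, h}  B4 = {a, c}  B5 = {d, f}  B6 = {b, c}  B7 = {e, g}
Tree: B1–B2, B2–B3, B1–B4, B3–B5, B4–B6, B2–B7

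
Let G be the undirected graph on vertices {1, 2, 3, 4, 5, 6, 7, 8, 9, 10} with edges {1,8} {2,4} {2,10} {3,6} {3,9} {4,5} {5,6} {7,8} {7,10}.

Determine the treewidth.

1

A width-1 tree decomposition is:
Bags: B1 = {1, 8}  B2 = {7, 8}  B3 = {7, 10}  B4 = {2, 10}  B5 = {2, 4}  B6 = {4, 5}  B7 = {5, 6}  B8 = {3, 6}  B9 = {3, 9}
Tree: B1–B2, B2–B3, B3–B4, B4–B5, B5–B6, B6–B7, B7–B8, B8–B9
Every bag has size at most 2, so the width is 2 − 1 = 1 and tw(G) ≤ 1. Since G has at least one edge (e.g. 1–8), it is not an edgeless graph, so tw(G) ≥ 1. The upper and lower bounds meet at 1, so that is the treewidth.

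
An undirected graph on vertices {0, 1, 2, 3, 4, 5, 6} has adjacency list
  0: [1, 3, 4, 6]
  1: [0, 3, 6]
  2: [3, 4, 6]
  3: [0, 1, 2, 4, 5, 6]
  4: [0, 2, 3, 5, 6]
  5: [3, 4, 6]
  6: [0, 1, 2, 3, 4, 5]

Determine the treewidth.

A width-3 tree decomposition is:
Bags: B1 = {0, 1, 3, 6}  B2 = {0, 3, 4, 6}  B3 = {3, 4, 5, 6}  B4 = {2, 3, 4, 6}
Tree: B1–B2, B2–B3, B3–B4
Each bag holds 4 vertices, so the decomposition has width 3, which upper-bounds the treewidth. Conversely, {0, 1, 3, 6} is a clique of size 4, and the vertices of any clique must share a bag in every tree decomposition; so some bag has ≥ 4 vertices and tw(G) ≥ 3. Therefore the treewidth is 3.

3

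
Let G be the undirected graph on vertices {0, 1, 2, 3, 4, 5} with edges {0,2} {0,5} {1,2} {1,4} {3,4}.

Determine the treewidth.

1

A width-1 tree decomposition is:
Bags: B1 = {0, 5}  B2 = {0, 2}  B3 = {1, 2}  B4 = {1, 4}  B5 = {3, 4}
Tree: B1–B2, B2–B3, B3–B4, B4–B5
The largest bag has 2 vertices, giving width 1; this decomposition certifies tw(G) ≤ 1. G has an edge, so its treewidth is at least 1. Therefore the treewidth is 1.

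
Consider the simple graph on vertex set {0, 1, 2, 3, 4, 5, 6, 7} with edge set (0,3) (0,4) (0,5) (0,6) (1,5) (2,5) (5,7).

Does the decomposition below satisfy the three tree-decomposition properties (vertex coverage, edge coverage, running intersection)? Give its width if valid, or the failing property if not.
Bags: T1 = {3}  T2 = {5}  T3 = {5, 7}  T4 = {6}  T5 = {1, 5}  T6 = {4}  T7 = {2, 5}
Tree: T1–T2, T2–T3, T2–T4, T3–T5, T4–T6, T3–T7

A tree decomposition must satisfy three properties: every vertex lies in some bag; for every edge, both endpoints lie together in some bag; and for every vertex, the bags containing it form a connected subtree. Here vertex 0 appears in no bag, so the decomposition is invalid.

No — vertex 0 appears in no bag.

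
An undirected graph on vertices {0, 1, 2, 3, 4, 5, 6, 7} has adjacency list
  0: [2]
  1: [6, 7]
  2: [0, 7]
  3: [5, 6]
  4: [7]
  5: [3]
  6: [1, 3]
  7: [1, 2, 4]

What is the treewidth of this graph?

A width-1 tree decomposition is:
Bags: B1 = {1, 7}  B2 = {2, 7}  B3 = {1, 6}  B4 = {3, 6}  B5 = {4, 7}  B6 = {3, 5}  B7 = {0, 2}
Tree: B1–B2, B1–B3, B3–B4, B1–B5, B4–B6, B2–B7
The largest bag has 2 vertices, giving width 1; this decomposition certifies tw(G) ≤ 1. Any graph with an edge has treewidth ≥ 1, and G has the edge 7–1. The upper and lower bounds meet at 1, so that is the treewidth.

1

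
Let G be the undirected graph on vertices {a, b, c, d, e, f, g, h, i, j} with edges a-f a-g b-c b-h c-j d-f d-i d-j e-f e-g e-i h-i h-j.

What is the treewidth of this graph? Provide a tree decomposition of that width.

Treewidth 2.
One such decomposition:
Bags: B1 = {b, c, j}  B2 = {b, h, j}  B3 = {d, h, j}  B4 = {d, h, i}  B5 = {d, f, i}  B6 = {e, f, i}  B7 = {a, e, f}  B8 = {a, e, g}
Tree: B1–B2, B2–B3, B3–B4, B4–B5, B5–B6, B6–B7, B7–B8

The largest bag has 3 vertices, giving width 2; this decomposition certifies tw(G) ≤ 2. The edges c–b–h–j–c form a cycle, so G is not a tree and its treewidth is at least 2. Hence tw(G) = 2 exactly.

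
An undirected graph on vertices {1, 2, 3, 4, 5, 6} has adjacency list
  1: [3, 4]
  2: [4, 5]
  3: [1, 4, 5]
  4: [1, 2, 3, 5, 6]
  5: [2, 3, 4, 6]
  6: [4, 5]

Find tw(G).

2

A width-2 tree decomposition is:
Bags: B1 = {3, 4, 5}  B2 = {4, 5, 6}  B3 = {1, 3, 4}  B4 = {2, 4, 5}
Tree: B1–B2, B1–B3, B1–B4
The largest bag has 3 vertices, giving width 2; this decomposition certifies tw(G) ≤ 2. Conversely, {1, 3, 4} is a clique of size 3, and the vertices of any clique must share a bag in every tree decomposition; so some bag has ≥ 3 vertices and tw(G) ≥ 2. Therefore the treewidth is 2.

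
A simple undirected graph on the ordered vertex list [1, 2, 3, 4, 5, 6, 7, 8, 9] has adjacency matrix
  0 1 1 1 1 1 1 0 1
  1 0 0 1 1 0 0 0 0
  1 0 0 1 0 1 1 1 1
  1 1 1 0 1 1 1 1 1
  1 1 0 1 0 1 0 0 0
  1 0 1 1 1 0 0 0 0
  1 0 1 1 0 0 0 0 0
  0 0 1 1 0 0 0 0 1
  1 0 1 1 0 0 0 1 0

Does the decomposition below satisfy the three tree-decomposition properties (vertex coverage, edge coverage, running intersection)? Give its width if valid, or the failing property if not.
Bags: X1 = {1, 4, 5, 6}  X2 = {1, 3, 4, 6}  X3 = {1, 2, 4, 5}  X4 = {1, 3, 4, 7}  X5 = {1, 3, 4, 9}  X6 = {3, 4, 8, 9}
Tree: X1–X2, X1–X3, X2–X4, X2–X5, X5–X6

Checking the three conditions: (i) the bags cover all of {1, 2, 3, 4, 5, 6, 7, 8, 9}; (ii) for each edge, some bag contains both endpoints; (iii) the bags containing any fixed vertex form a subtree. All hold, so the decomposition is valid with width 4 − 1 = 3.

Yes; width 3.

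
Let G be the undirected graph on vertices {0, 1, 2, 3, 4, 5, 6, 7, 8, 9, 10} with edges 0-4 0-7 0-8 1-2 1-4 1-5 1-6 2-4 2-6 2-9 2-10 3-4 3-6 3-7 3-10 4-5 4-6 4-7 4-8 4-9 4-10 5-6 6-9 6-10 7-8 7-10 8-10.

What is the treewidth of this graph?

A width-3 tree decomposition is:
Bags: B1 = {3, 4, 6, 10}  B2 = {3, 4, 7, 10}  B3 = {2, 4, 6, 10}  B4 = {2, 4, 6, 9}  B5 = {4, 7, 8, 10}  B6 = {0, 4, 7, 8}  B7 = {1, 2, 4, 6}  B8 = {1, 4, 5, 6}
Tree: B1–B2, B1–B3, B3–B4, B2–B5, B5–B6, B3–B7, B7–B8
The largest bag has 4 vertices, giving width 3; this decomposition certifies tw(G) ≤ 3. On the other hand G contains the 4-clique {0, 4, 7, 8}. A clique must lie in a single bag of any decomposition, so no decomposition can have width below 3. The upper and lower bounds meet at 3, so that is the treewidth.

3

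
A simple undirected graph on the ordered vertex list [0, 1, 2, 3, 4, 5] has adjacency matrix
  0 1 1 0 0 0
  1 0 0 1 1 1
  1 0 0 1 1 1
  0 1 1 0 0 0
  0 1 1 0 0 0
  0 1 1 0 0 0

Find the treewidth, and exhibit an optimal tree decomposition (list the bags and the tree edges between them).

Treewidth 2.
One such decomposition:
Bags: B1 = {1, 2, 5}  B2 = {1, 2, 4}  B3 = {1, 2, 3}  B4 = {0, 1, 2}
Tree: B1–B2, B2–B3, B3–B4

Every bag has size at most 3, so the width is 3 − 1 = 2 and tw(G) ≤ 2. The edges 1–5–2–4–1 form a cycle, so G is not a tree and its treewidth is at least 2. Hence tw(G) = 2 exactly.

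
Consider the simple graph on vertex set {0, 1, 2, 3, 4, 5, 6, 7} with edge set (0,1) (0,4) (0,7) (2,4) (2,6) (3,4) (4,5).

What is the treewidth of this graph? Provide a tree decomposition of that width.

Every bag has size at most 2, so the width is 2 − 1 = 1 and tw(G) ≤ 1. Since G has at least one edge (e.g. 4–0), it is not an edgeless graph, so tw(G) ≥ 1. Hence tw(G) = 1 exactly.

Treewidth 1.
Bags: B1 = {0, 4}  B2 = {2, 4}  B3 = {3, 4}  B4 = {0, 7}  B5 = {2, 6}  B6 = {0, 1}  B7 = {4, 5}
Tree: B1–B2, B1–B3, B1–B4, B2–B5, B4–B6, B2–B7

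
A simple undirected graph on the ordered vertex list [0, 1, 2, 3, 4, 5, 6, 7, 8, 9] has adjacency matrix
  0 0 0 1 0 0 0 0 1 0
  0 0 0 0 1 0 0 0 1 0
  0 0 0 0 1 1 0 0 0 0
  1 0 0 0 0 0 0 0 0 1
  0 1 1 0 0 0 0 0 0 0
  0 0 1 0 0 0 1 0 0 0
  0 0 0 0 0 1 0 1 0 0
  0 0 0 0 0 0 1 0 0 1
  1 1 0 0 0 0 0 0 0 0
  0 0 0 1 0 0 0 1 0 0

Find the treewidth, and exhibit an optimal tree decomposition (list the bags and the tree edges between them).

Treewidth 2.
One optimal decomposition is:
Bags: B1 = {0, 1, 8}  B2 = {0, 1, 3}  B3 = {1, 3, 9}  B4 = {1, 7, 9}  B5 = {1, 6, 7}  B6 = {1, 5, 6}  B7 = {1, 2, 5}  B8 = {1, 2, 4}
Tree: B1–B2, B2–B3, B3–B4, B4–B5, B5–B6, B6–B7, B7–B8

Each bag holds 3 vertices, so the decomposition has width 2, which upper-bounds the treewidth. For the lower bound, G contains the cycle 1–8–0–3–9–7–6–5–2–4–1, so G is not a forest; only forests have treewidth ≤ 1, hence tw(G) ≥ 2. The upper and lower bounds meet at 2, so that is the treewidth.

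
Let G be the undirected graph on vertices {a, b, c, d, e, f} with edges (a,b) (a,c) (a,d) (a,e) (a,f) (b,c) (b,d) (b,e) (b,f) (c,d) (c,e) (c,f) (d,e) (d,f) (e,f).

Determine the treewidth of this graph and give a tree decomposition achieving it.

A single bag containing all 6 vertices is trivially a valid decomposition of width 5. Conversely, {a, b, c, d, e, f} is a clique of size 6, and the vertices of any clique must share a bag in every tree decomposition; so some bag has ≥ 6 vertices and tw(G) ≥ 5. Therefore the treewidth is 5.

Treewidth 5.
One optimal decomposition is:
Bags: B1 = {a, b, c, d, e, f}
Tree: (single bag)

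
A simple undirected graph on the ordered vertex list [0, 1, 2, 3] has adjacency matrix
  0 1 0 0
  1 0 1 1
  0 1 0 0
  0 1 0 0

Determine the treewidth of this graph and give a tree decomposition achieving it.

Each bag holds 2 vertices, so the decomposition has width 1, which upper-bounds the treewidth. Any graph with an edge has treewidth ≥ 1, and G has the edge 1–3. Therefore the treewidth is 1.

Treewidth 1.
One optimal decomposition is:
Bags: B1 = {1, 3}  B2 = {1, 2}  B3 = {0, 1}
Tree: B1–B2, B2–B3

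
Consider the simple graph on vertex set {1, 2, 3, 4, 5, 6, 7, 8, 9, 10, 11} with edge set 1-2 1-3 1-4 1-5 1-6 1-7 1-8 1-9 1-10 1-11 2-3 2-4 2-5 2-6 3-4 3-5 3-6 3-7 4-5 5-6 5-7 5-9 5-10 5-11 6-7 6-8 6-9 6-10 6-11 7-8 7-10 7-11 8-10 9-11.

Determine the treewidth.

A width-4 tree decomposition is:
Bags: B1 = {1, 5, 6, 7, 11}  B2 = {1, 5, 6, 7, 10}  B3 = {1, 6, 7, 8, 10}  B4 = {1, 3, 5, 6, 7}  B5 = {1, 2, 3, 5, 6}  B6 = {1, 5, 6, 9, 11}  B7 = {1, 2, 3, 4, 5}
Tree: B1–B2, B2–B3, B1–B4, B4–B5, B1–B6, B5–B7
The largest bag has 5 vertices, giving width 4; this decomposition certifies tw(G) ≤ 4. On the other hand G contains the 5-clique {1, 6, 7, 8, 10}. A clique must lie in a single bag of any decomposition, so no decomposition can have width below 4. Therefore the treewidth is 4.

4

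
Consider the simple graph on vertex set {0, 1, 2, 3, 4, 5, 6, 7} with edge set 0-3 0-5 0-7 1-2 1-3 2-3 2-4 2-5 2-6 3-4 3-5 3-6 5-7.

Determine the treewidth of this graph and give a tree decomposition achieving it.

The largest bag has 3 vertices, giving width 2; this decomposition certifies tw(G) ≤ 2. For the lower bound, the 3 vertices {0, 3, 5} are pairwise adjacent, and any tree decomposition puts a clique entirely inside one bag — forcing width ≥ 2. The upper and lower bounds meet at 2, so that is the treewidth.

Treewidth 2.
Bags: B1 = {2, 3, 5}  B2 = {2, 3, 4}  B3 = {2, 3, 6}  B4 = {1, 2, 3}  B5 = {0, 3, 5}  B6 = {0, 5, 7}
Tree: B1–B2, B1–B3, B1–B4, B1–B5, B5–B6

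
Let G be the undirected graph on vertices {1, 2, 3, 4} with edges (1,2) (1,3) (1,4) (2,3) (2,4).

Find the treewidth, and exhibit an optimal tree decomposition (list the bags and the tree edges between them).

Each bag holds 3 vertices, so the decomposition has width 2, which upper-bounds the treewidth. For the lower bound, the 3 vertices {1, 2, 3} are pairwise adjacent, and any tree decomposition puts a clique entirely inside one bag — forcing width ≥ 2. Combining the bounds, tw(G) = 2.

Treewidth 2.
One such decomposition:
Bags: B1 = {1, 2, 3}  B2 = {1, 2, 4}
Tree: B1–B2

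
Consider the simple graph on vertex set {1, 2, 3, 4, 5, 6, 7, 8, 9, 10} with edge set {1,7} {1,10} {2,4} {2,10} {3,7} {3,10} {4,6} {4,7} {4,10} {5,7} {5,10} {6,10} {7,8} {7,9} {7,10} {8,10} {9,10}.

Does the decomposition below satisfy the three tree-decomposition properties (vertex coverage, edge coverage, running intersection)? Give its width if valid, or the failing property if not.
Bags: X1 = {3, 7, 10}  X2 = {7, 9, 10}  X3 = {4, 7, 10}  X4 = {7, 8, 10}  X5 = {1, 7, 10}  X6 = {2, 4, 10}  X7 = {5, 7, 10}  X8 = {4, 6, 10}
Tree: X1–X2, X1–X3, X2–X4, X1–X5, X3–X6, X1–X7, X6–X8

Every vertex of G appears in some bag (union = {1, 2, 3, 4, 5, 6, 7, 8, 9, 10}); every edge is covered by a bag; and for each vertex v the set of bags containing v is connected in the bag tree. The decomposition is therefore valid. The largest bag has 3 vertices, so the width is 2.

Yes; width 2.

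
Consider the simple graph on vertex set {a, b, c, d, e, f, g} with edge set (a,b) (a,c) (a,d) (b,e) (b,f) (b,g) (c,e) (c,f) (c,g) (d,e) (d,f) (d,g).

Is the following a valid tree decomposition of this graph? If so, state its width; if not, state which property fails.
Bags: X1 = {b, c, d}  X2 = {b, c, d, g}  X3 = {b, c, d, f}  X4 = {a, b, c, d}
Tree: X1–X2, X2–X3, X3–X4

No — vertex e appears in no bag.

A tree decomposition must satisfy three properties: every vertex lies in some bag; for every edge, both endpoints lie together in some bag; and for every vertex, the bags containing it form a connected subtree. Here vertex e appears in no bag, so the decomposition is invalid.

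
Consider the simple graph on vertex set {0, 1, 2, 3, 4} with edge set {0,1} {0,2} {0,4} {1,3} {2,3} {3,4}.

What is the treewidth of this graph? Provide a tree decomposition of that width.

The largest bag has 3 vertices, giving width 2; this decomposition certifies tw(G) ≤ 2. For the lower bound, G contains the cycle 2–0–1–3–2, so G is not a forest; only forests have treewidth ≤ 1, hence tw(G) ≥ 2. The upper and lower bounds meet at 2, so that is the treewidth.

Treewidth 2.
One optimal decomposition is:
Bags: B1 = {0, 2, 3}  B2 = {0, 1, 3}  B3 = {0, 3, 4}
Tree: B1–B2, B2–B3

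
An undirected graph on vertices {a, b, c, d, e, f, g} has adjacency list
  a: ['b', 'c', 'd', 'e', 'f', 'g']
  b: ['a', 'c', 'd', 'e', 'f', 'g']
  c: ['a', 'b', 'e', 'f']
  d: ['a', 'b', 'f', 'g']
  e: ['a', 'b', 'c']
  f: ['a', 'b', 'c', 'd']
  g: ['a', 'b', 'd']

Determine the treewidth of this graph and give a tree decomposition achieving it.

Each bag holds 4 vertices, so the decomposition has width 3, which upper-bounds the treewidth. On the other hand G contains the 4-clique {a, b, d, g}. A clique must lie in a single bag of any decomposition, so no decomposition can have width below 3. Combining the bounds, tw(G) = 3.

Treewidth 3.
One such decomposition:
Bags: B1 = {a, b, c, f}  B2 = {a, b, d, f}  B3 = {a, b, d, g}  B4 = {a, b, c, e}
Tree: B1–B2, B2–B3, B1–B4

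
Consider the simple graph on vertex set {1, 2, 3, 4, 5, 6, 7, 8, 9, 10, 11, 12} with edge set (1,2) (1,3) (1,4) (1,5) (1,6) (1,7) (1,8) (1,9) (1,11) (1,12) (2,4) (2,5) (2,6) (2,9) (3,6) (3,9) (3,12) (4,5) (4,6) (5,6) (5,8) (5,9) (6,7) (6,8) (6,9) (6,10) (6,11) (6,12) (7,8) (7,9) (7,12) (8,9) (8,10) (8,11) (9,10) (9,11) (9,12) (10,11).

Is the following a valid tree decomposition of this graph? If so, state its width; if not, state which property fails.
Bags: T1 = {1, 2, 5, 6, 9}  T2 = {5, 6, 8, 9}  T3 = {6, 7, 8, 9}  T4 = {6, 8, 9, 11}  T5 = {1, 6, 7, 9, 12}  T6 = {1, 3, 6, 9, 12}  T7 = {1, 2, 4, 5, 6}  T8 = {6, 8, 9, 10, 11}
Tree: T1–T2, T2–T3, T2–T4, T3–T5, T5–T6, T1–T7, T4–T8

No — edge (1,8) lies in no bag.

A tree decomposition must satisfy three properties: every vertex lies in some bag; for every edge, both endpoints lie together in some bag; and for every vertex, the bags containing it form a connected subtree. Here edge (1,8) lies in no bag, so the decomposition is invalid.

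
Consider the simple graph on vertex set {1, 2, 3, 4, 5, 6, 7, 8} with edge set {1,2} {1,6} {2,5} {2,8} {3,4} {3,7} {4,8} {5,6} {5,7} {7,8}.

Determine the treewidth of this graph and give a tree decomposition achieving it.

The largest bag has 3 vertices, giving width 2; this decomposition certifies tw(G) ≤ 2. The edges 4–3–7–8–4 form a cycle, so G is not a tree and its treewidth is at least 2. Combining the bounds, tw(G) = 2.

Treewidth 2.
One such decomposition:
Bags: B1 = {3, 4, 8}  B2 = {3, 7, 8}  B3 = {2, 7, 8}  B4 = {2, 5, 7}  B5 = {1, 2, 5}  B6 = {1, 5, 6}
Tree: B1–B2, B2–B3, B3–B4, B4–B5, B5–B6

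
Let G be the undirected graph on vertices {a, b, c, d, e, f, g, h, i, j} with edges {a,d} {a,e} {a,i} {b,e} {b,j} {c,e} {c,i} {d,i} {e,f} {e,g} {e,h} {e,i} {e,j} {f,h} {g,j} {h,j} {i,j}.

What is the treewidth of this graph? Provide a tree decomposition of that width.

Treewidth 2.
One such decomposition:
Bags: B1 = {e, i, j}  B2 = {e, g, j}  B3 = {b, e, j}  B4 = {e, h, j}  B5 = {a, e, i}  B6 = {a, d, i}  B7 = {e, f, h}  B8 = {c, e, i}
Tree: B1–B2, B2–B3, B3–B4, B1–B5, B5–B6, B4–B7, B5–B8

Each bag holds 3 vertices, so the decomposition has width 2, which upper-bounds the treewidth. For the lower bound, the 3 vertices {a, d, i} are pairwise adjacent, and any tree decomposition puts a clique entirely inside one bag — forcing width ≥ 2. The upper and lower bounds meet at 2, so that is the treewidth.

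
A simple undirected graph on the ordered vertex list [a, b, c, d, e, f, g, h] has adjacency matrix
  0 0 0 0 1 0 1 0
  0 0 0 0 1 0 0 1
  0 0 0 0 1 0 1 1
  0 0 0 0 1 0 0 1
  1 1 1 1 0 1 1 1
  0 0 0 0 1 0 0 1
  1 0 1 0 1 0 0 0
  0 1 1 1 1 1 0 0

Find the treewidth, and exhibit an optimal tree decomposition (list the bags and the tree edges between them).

Treewidth 2.
One optimal decomposition is:
Bags: B1 = {b, e, h}  B2 = {c, e, h}  B3 = {c, e, g}  B4 = {e, f, h}  B5 = {a, e, g}  B6 = {d, e, h}
Tree: B1–B2, B2–B3, B1–B4, B3–B5, B1–B6

Every bag has size at most 3, so the width is 3 − 1 = 2 and tw(G) ≤ 2. Conversely, {c, e, g} is a clique of size 3, and the vertices of any clique must share a bag in every tree decomposition; so some bag has ≥ 3 vertices and tw(G) ≥ 2. Combining the bounds, tw(G) = 2.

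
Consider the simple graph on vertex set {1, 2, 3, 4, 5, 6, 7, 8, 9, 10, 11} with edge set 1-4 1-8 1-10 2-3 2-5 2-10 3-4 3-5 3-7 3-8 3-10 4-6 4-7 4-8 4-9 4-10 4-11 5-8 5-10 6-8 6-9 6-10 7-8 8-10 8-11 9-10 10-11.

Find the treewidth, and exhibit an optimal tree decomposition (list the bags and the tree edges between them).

Treewidth 3.
One optimal decomposition is:
Bags: B1 = {3, 4, 8, 10}  B2 = {3, 5, 8, 10}  B3 = {1, 4, 8, 10}  B4 = {4, 6, 8, 10}  B5 = {4, 8, 10, 11}  B6 = {2, 3, 5, 10}  B7 = {4, 6, 9, 10}  B8 = {3, 4, 7, 8}
Tree: B1–B2, B1–B3, B3–B4, B3–B5, B2–B6, B4–B7, B1–B8

The largest bag has 4 vertices, giving width 3; this decomposition certifies tw(G) ≤ 3. For the lower bound, the 4 vertices {2, 3, 5, 10} are pairwise adjacent, and any tree decomposition puts a clique entirely inside one bag — forcing width ≥ 3. The upper and lower bounds meet at 3, so that is the treewidth.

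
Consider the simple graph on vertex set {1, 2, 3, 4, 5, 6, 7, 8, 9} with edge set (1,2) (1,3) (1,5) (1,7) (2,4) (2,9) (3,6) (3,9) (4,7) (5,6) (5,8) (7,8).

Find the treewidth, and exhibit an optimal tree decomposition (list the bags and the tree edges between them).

Treewidth 3.
One such decomposition:
Bags: B1 = {2, 4, 7, 9}  B2 = {1, 2, 7, 9}  B3 = {1, 3, 7, 9}  B4 = {1, 3, 7, 8}  B5 = {1, 3, 5, 8}  B6 = {3, 5, 6, 8}
Tree: B1–B2, B2–B3, B3–B4, B4–B5, B5–B6

Each bag holds 4 vertices, so the decomposition has width 3, which upper-bounds the treewidth. For the lower bound: the 4 vertex sets {2,4,9}, {7}, {1}, {3,5,6,8} are disjoint, each induces a connected subgraph, and every pair is joined by at least one edge of G. Contracting each set to a single vertex therefore yields K_{4} as a minor, and since treewidth is minor-monotone, tw(G) ≥ tw(K_{4}) = 3. Combining the bounds, tw(G) = 3.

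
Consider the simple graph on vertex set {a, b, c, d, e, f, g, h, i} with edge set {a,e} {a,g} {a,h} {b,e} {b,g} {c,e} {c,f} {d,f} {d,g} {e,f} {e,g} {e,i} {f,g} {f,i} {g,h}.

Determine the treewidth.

A width-2 tree decomposition is:
Bags: B1 = {a, e, g}  B2 = {e, f, g}  B3 = {d, f, g}  B4 = {e, f, i}  B5 = {b, e, g}  B6 = {a, g, h}  B7 = {c, e, f}
Tree: B1–B2, B2–B3, B2–B4, B1–B5, B1–B6, B4–B7
Each bag holds 3 vertices, so the decomposition has width 2, which upper-bounds the treewidth. On the other hand G contains the 3-clique {d, f, g}. A clique must lie in a single bag of any decomposition, so no decomposition can have width below 2. Therefore the treewidth is 2.

2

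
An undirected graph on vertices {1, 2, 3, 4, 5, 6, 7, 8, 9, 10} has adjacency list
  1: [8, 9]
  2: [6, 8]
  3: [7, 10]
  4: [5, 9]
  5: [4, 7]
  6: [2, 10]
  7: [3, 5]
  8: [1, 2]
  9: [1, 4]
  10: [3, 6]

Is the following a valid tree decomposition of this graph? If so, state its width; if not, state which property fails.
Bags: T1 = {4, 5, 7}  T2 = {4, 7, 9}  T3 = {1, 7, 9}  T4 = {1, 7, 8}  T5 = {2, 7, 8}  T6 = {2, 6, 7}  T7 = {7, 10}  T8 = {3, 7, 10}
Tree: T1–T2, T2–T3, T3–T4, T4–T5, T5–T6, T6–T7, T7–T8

No — edge (6,10) lies in no bag.

A tree decomposition must satisfy three properties: every vertex lies in some bag; for every edge, both endpoints lie together in some bag; and for every vertex, the bags containing it form a connected subtree. Here edge (6,10) lies in no bag, so the decomposition is invalid.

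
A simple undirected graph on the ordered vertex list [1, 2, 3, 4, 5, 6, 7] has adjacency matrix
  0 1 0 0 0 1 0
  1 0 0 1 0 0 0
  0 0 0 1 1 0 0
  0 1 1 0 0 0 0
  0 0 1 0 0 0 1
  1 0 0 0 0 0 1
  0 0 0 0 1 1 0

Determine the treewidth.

2

A width-2 tree decomposition is:
Bags: B1 = {1, 2, 4}  B2 = {1, 3, 4}  B3 = {1, 3, 5}  B4 = {1, 5, 7}  B5 = {1, 6, 7}
Tree: B1–B2, B2–B3, B3–B4, B4–B5
The largest bag has 3 vertices, giving width 2; this decomposition certifies tw(G) ≤ 2. Since 1–2–4–3–5–7–6–1 is a cycle in G, G is not acyclic. Forests are exactly the graphs of treewidth ≤ 1, so tw(G) ≥ 2. The upper and lower bounds meet at 2, so that is the treewidth.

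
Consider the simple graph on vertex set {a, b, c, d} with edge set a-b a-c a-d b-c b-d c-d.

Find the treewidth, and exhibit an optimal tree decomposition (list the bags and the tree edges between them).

Treewidth 3.
One such decomposition:
Bags: B1 = {a, b, c, d}
Tree: (single bag)

A single bag containing all 4 vertices is trivially a valid decomposition of width 3. On the other hand G contains the 4-clique {a, b, c, d}. A clique must lie in a single bag of any decomposition, so no decomposition can have width below 3. The upper and lower bounds meet at 3, so that is the treewidth.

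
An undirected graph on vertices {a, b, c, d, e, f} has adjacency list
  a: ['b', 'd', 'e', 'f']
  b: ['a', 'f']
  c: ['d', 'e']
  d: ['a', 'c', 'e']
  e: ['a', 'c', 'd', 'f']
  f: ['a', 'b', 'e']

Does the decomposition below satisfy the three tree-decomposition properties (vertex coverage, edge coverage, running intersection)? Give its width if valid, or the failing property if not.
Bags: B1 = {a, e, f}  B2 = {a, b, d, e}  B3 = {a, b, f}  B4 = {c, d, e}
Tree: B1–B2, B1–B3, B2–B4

A tree decomposition must satisfy three properties: every vertex lies in some bag; for every edge, both endpoints lie together in some bag; and for every vertex, the bags containing it form a connected subtree. Here bags containing vertex b are not connected in the tree, so the decomposition is invalid.

No — bags containing vertex b are not connected in the tree.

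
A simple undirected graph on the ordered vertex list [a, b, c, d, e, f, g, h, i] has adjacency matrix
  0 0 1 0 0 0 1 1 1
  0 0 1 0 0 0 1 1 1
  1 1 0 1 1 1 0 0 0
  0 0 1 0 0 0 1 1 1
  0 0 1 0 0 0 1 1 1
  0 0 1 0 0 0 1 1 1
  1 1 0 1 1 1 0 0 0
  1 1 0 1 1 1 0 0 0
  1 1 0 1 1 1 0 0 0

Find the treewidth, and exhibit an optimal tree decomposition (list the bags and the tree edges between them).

Treewidth 4.
One optimal decomposition is:
Bags: B1 = {b, c, g, h, i}  B2 = {a, c, g, h, i}  B3 = {c, e, g, h, i}  B4 = {c, d, g, h, i}  B5 = {c, f, g, h, i}
Tree: B1–B2, B2–B3, B3–B4, B4–B5

Every bag has size at most 5, so the width is 5 − 1 = 4 and tw(G) ≤ 4. For the lower bound: the 5 vertex sets {b,i}, {a,g}, {c,e}, {h}, {d} are disjoint, each induces a connected subgraph, and every pair is joined by at least one edge of G. Contracting each set to a single vertex therefore yields K_{5} as a minor, and since treewidth is minor-monotone, tw(G) ≥ tw(K_{5}) = 4. Therefore the treewidth is 4.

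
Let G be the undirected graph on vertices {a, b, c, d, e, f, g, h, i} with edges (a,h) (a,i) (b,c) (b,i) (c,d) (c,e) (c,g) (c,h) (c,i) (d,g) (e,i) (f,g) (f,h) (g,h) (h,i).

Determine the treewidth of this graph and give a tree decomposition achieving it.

Every bag has size at most 3, so the width is 3 − 1 = 2 and tw(G) ≤ 2. For the lower bound, the 3 vertices {a, h, i} are pairwise adjacent, and any tree decomposition puts a clique entirely inside one bag — forcing width ≥ 2. Therefore the treewidth is 2.

Treewidth 2.
One such decomposition:
Bags: B1 = {c, g, h}  B2 = {f, g, h}  B3 = {c, h, i}  B4 = {c, d, g}  B5 = {b, c, i}  B6 = {a, h, i}  B7 = {c, e, i}
Tree: B1–B2, B1–B3, B1–B4, B3–B5, B3–B6, B5–B7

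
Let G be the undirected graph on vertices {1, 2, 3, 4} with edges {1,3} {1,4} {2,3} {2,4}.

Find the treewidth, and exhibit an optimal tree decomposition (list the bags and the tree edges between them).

Treewidth 2.
Bags: B1 = {1, 2, 3}  B2 = {1, 2, 4}
Tree: B1–B2

Each bag holds 3 vertices, so the decomposition has width 2, which upper-bounds the treewidth. Since 2–3–1–4–2 is a cycle in G, G is not acyclic. Forests are exactly the graphs of treewidth ≤ 1, so tw(G) ≥ 2. Therefore the treewidth is 2.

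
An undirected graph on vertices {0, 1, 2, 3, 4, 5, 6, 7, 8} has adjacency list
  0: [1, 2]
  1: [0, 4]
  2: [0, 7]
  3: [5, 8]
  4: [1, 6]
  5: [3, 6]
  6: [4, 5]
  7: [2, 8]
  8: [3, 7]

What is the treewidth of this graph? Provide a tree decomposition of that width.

The largest bag has 3 vertices, giving width 2; this decomposition certifies tw(G) ≤ 2. The edges 5–3–8–7–2–0–1–4–6–5 form a cycle, so G is not a tree and its treewidth is at least 2. Hence tw(G) = 2 exactly.

Treewidth 2.
One such decomposition:
Bags: B1 = {3, 5, 8}  B2 = {5, 7, 8}  B3 = {2, 5, 7}  B4 = {0, 2, 5}  B5 = {0, 1, 5}  B6 = {1, 4, 5}  B7 = {4, 5, 6}
Tree: B1–B2, B2–B3, B3–B4, B4–B5, B5–B6, B6–B7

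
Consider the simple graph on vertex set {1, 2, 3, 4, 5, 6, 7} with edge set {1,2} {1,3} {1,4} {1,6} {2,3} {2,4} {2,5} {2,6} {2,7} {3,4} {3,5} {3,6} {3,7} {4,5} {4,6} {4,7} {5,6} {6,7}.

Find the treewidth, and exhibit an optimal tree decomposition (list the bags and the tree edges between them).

Treewidth 4.
Bags: B1 = {2, 3, 4, 5, 6}  B2 = {2, 3, 4, 6, 7}  B3 = {1, 2, 3, 4, 6}
Tree: B1–B2, B1–B3

The largest bag has 5 vertices, giving width 4; this decomposition certifies tw(G) ≤ 4. On the other hand G contains the 5-clique {1, 2, 3, 4, 6}. A clique must lie in a single bag of any decomposition, so no decomposition can have width below 4. Hence tw(G) = 4 exactly.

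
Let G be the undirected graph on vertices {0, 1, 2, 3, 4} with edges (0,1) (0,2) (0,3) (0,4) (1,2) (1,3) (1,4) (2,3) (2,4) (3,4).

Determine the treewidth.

4

A width-4 tree decomposition is:
Bags: B1 = {0, 1, 2, 3, 4}
Tree: (single bag)
With just one bag of size 5, the width is 5 − 1 = 4, so tw(G) ≤ 4. For the lower bound, the 5 vertices {0, 1, 2, 3, 4} are pairwise adjacent, and any tree decomposition puts a clique entirely inside one bag — forcing width ≥ 4. The upper and lower bounds meet at 4, so that is the treewidth.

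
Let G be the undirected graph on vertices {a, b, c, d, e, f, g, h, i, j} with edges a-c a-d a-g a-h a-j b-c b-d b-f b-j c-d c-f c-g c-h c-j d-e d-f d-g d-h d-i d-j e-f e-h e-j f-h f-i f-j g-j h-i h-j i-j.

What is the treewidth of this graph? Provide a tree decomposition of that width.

Treewidth 4.
One such decomposition:
Bags: B1 = {d, e, f, h, j}  B2 = {c, d, f, h, j}  B3 = {a, c, d, h, j}  B4 = {d, f, h, i, j}  B5 = {a, c, d, g, j}  B6 = {b, c, d, f, j}
Tree: B1–B2, B2–B3, B2–B4, B3–B5, B2–B6

The largest bag has 5 vertices, giving width 4; this decomposition certifies tw(G) ≤ 4. Conversely, {a, c, d, g, j} is a clique of size 5, and the vertices of any clique must share a bag in every tree decomposition; so some bag has ≥ 5 vertices and tw(G) ≥ 4. Hence tw(G) = 4 exactly.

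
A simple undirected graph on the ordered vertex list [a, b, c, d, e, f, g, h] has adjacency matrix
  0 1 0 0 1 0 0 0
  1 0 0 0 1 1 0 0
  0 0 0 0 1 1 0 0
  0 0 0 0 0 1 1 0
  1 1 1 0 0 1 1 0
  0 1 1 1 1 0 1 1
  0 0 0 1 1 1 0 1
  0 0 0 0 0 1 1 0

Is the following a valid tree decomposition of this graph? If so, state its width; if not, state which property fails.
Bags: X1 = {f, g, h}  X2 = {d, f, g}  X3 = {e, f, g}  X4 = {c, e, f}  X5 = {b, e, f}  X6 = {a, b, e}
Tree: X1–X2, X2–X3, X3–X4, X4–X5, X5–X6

Yes; width 2.

Vertex coverage: the bags together contain {a, b, c, d, e, f, g, h}, the full vertex set. Edge coverage: each edge of G has both endpoints in at least one bag. Running intersection: for every vertex, the bags containing it form a connected subtree. All three properties hold, so this is a valid tree decomposition of width max|bag| − 1 = 2, and hence tw(G) ≤ 2.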